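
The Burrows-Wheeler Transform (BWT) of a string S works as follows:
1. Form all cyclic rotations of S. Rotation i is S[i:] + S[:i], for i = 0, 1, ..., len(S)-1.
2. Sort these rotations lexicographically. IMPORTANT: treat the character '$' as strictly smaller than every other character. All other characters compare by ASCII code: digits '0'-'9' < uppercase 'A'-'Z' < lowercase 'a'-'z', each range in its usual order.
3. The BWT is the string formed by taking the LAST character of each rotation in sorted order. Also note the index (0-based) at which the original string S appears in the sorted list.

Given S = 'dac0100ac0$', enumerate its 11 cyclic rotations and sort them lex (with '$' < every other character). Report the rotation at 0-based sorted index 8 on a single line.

Answer: c0$dac0100a

Derivation:
All 11 rotations (rotation i = S[i:]+S[:i]):
  rot[0] = dac0100ac0$
  rot[1] = ac0100ac0$d
  rot[2] = c0100ac0$da
  rot[3] = 0100ac0$dac
  rot[4] = 100ac0$dac0
  rot[5] = 00ac0$dac01
  rot[6] = 0ac0$dac010
  rot[7] = ac0$dac0100
  rot[8] = c0$dac0100a
  rot[9] = 0$dac0100ac
  rot[10] = $dac0100ac0
Sorted (with $ < everything):
  sorted[0] = $dac0100ac0
  sorted[1] = 0$dac0100ac
  sorted[2] = 00ac0$dac01
  sorted[3] = 0100ac0$dac
  sorted[4] = 0ac0$dac010
  sorted[5] = 100ac0$dac0
  sorted[6] = ac0$dac0100
  sorted[7] = ac0100ac0$d
  sorted[8] = c0$dac0100a
  sorted[9] = c0100ac0$da
  sorted[10] = dac0100ac0$
sorted[8] = c0$dac0100a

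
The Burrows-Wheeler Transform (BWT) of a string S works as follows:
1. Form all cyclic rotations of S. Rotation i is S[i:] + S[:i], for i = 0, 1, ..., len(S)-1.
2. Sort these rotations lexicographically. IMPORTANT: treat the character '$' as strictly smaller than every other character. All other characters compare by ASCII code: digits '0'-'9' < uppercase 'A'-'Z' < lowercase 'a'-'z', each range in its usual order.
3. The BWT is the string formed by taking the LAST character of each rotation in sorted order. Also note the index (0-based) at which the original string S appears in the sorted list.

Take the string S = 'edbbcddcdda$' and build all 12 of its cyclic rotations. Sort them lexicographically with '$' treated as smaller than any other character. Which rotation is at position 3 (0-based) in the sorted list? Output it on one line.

Answer: bcddcdda$edb

Derivation:
All 12 rotations (rotation i = S[i:]+S[:i]):
  rot[0] = edbbcddcdda$
  rot[1] = dbbcddcdda$e
  rot[2] = bbcddcdda$ed
  rot[3] = bcddcdda$edb
  rot[4] = cddcdda$edbb
  rot[5] = ddcdda$edbbc
  rot[6] = dcdda$edbbcd
  rot[7] = cdda$edbbcdd
  rot[8] = dda$edbbcddc
  rot[9] = da$edbbcddcd
  rot[10] = a$edbbcddcdd
  rot[11] = $edbbcddcdda
Sorted (with $ < everything):
  sorted[0] = $edbbcddcdda
  sorted[1] = a$edbbcddcdd
  sorted[2] = bbcddcdda$ed
  sorted[3] = bcddcdda$edb
  sorted[4] = cdda$edbbcdd
  sorted[5] = cddcdda$edbb
  sorted[6] = da$edbbcddcd
  sorted[7] = dbbcddcdda$e
  sorted[8] = dcdda$edbbcd
  sorted[9] = dda$edbbcddc
  sorted[10] = ddcdda$edbbc
  sorted[11] = edbbcddcdda$
sorted[3] = bcddcdda$edb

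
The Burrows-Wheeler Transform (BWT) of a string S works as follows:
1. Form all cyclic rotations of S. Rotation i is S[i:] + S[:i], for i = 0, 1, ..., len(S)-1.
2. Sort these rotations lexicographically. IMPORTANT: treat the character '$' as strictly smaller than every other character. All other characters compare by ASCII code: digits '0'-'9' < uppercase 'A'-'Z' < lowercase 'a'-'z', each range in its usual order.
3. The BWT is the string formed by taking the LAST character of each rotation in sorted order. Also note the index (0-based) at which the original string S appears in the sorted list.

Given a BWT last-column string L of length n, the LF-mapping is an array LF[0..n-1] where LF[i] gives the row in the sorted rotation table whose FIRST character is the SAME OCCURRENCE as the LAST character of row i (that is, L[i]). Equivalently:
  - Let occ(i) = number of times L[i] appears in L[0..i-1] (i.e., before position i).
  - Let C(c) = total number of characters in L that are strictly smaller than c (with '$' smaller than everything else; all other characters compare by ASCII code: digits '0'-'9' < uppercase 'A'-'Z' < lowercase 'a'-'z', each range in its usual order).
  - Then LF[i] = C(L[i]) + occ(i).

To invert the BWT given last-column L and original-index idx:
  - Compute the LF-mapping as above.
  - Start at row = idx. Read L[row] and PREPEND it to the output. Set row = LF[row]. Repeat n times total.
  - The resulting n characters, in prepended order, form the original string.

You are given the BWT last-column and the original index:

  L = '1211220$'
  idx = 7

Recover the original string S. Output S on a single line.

LF mapping: 2 5 3 4 6 7 1 0
Walk LF starting at row 7, prepending L[row]:
  step 1: row=7, L[7]='$', prepend. Next row=LF[7]=0
  step 2: row=0, L[0]='1', prepend. Next row=LF[0]=2
  step 3: row=2, L[2]='1', prepend. Next row=LF[2]=3
  step 4: row=3, L[3]='1', prepend. Next row=LF[3]=4
  step 5: row=4, L[4]='2', prepend. Next row=LF[4]=6
  step 6: row=6, L[6]='0', prepend. Next row=LF[6]=1
  step 7: row=1, L[1]='2', prepend. Next row=LF[1]=5
  step 8: row=5, L[5]='2', prepend. Next row=LF[5]=7
Reversed output: 2202111$

Answer: 2202111$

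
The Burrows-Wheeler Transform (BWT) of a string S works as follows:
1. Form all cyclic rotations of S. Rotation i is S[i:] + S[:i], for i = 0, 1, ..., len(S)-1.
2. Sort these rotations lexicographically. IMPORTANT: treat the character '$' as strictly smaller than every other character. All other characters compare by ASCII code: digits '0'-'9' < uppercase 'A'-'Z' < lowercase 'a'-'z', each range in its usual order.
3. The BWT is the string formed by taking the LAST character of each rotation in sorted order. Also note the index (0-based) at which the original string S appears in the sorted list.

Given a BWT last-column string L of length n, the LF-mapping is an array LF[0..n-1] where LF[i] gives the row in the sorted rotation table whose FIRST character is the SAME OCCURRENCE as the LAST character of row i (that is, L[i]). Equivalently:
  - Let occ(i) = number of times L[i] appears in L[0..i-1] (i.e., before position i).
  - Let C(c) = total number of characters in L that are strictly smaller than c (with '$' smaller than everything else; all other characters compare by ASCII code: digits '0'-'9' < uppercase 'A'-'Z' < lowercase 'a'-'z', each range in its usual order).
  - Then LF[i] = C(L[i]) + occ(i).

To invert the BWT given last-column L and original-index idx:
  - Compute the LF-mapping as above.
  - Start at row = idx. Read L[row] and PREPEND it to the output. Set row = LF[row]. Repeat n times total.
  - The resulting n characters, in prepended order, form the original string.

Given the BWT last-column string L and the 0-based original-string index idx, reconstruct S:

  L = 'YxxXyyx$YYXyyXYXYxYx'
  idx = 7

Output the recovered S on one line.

LF mapping: 5 11 12 1 16 17 13 0 6 7 2 18 19 3 8 4 9 14 10 15
Walk LF starting at row 7, prepending L[row]:
  step 1: row=7, L[7]='$', prepend. Next row=LF[7]=0
  step 2: row=0, L[0]='Y', prepend. Next row=LF[0]=5
  step 3: row=5, L[5]='y', prepend. Next row=LF[5]=17
  step 4: row=17, L[17]='x', prepend. Next row=LF[17]=14
  step 5: row=14, L[14]='Y', prepend. Next row=LF[14]=8
  step 6: row=8, L[8]='Y', prepend. Next row=LF[8]=6
  step 7: row=6, L[6]='x', prepend. Next row=LF[6]=13
  step 8: row=13, L[13]='X', prepend. Next row=LF[13]=3
  step 9: row=3, L[3]='X', prepend. Next row=LF[3]=1
  step 10: row=1, L[1]='x', prepend. Next row=LF[1]=11
  step 11: row=11, L[11]='y', prepend. Next row=LF[11]=18
  step 12: row=18, L[18]='Y', prepend. Next row=LF[18]=10
  step 13: row=10, L[10]='X', prepend. Next row=LF[10]=2
  step 14: row=2, L[2]='x', prepend. Next row=LF[2]=12
  step 15: row=12, L[12]='y', prepend. Next row=LF[12]=19
  step 16: row=19, L[19]='x', prepend. Next row=LF[19]=15
  step 17: row=15, L[15]='X', prepend. Next row=LF[15]=4
  step 18: row=4, L[4]='y', prepend. Next row=LF[4]=16
  step 19: row=16, L[16]='Y', prepend. Next row=LF[16]=9
  step 20: row=9, L[9]='Y', prepend. Next row=LF[9]=7
Reversed output: YYyXxyxXYyxXXxYYxyY$

Answer: YYyXxyxXYyxXXxYYxyY$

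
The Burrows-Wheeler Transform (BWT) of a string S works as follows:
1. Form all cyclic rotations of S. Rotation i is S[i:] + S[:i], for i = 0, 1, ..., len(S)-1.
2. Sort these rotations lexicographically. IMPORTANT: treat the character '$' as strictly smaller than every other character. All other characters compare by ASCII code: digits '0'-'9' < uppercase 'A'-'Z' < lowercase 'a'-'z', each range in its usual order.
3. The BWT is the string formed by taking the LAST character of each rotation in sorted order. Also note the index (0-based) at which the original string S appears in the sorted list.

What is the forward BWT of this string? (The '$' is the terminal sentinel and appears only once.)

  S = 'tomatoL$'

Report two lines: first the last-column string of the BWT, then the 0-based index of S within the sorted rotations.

Answer: Lomotta$
7

Derivation:
All 8 rotations (rotation i = S[i:]+S[:i]):
  rot[0] = tomatoL$
  rot[1] = omatoL$t
  rot[2] = matoL$to
  rot[3] = atoL$tom
  rot[4] = toL$toma
  rot[5] = oL$tomat
  rot[6] = L$tomato
  rot[7] = $tomatoL
Sorted (with $ < everything):
  sorted[0] = $tomatoL  (last char: 'L')
  sorted[1] = L$tomato  (last char: 'o')
  sorted[2] = atoL$tom  (last char: 'm')
  sorted[3] = matoL$to  (last char: 'o')
  sorted[4] = oL$tomat  (last char: 't')
  sorted[5] = omatoL$t  (last char: 't')
  sorted[6] = toL$toma  (last char: 'a')
  sorted[7] = tomatoL$  (last char: '$')
Last column: Lomotta$
Original string S is at sorted index 7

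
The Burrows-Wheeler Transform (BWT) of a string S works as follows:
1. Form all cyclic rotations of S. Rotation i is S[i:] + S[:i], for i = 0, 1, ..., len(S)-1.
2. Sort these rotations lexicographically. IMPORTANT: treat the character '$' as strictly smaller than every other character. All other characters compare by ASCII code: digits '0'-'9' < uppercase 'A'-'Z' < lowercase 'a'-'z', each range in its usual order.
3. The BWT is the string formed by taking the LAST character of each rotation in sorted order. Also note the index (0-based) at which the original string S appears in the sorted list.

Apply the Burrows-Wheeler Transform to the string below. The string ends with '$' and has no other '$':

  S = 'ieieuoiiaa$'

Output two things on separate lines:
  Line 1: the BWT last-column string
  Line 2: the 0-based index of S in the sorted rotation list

Answer: aaiiii$eoue
6

Derivation:
All 11 rotations (rotation i = S[i:]+S[:i]):
  rot[0] = ieieuoiiaa$
  rot[1] = eieuoiiaa$i
  rot[2] = ieuoiiaa$ie
  rot[3] = euoiiaa$iei
  rot[4] = uoiiaa$ieie
  rot[5] = oiiaa$ieieu
  rot[6] = iiaa$ieieuo
  rot[7] = iaa$ieieuoi
  rot[8] = aa$ieieuoii
  rot[9] = a$ieieuoiia
  rot[10] = $ieieuoiiaa
Sorted (with $ < everything):
  sorted[0] = $ieieuoiiaa  (last char: 'a')
  sorted[1] = a$ieieuoiia  (last char: 'a')
  sorted[2] = aa$ieieuoii  (last char: 'i')
  sorted[3] = eieuoiiaa$i  (last char: 'i')
  sorted[4] = euoiiaa$iei  (last char: 'i')
  sorted[5] = iaa$ieieuoi  (last char: 'i')
  sorted[6] = ieieuoiiaa$  (last char: '$')
  sorted[7] = ieuoiiaa$ie  (last char: 'e')
  sorted[8] = iiaa$ieieuo  (last char: 'o')
  sorted[9] = oiiaa$ieieu  (last char: 'u')
  sorted[10] = uoiiaa$ieie  (last char: 'e')
Last column: aaiiii$eoue
Original string S is at sorted index 6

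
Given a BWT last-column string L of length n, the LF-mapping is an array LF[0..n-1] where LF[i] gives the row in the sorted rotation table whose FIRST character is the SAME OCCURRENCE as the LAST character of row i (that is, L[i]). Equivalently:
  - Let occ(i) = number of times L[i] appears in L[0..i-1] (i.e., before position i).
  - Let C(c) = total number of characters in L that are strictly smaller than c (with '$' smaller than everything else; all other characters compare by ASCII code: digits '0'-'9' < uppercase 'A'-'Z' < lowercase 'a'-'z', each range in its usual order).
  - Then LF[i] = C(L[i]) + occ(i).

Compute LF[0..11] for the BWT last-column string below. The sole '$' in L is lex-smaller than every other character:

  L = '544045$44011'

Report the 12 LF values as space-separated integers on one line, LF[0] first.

Char counts: '$':1, '0':2, '1':2, '4':5, '5':2
C (first-col start): C('$')=0, C('0')=1, C('1')=3, C('4')=5, C('5')=10
L[0]='5': occ=0, LF[0]=C('5')+0=10+0=10
L[1]='4': occ=0, LF[1]=C('4')+0=5+0=5
L[2]='4': occ=1, LF[2]=C('4')+1=5+1=6
L[3]='0': occ=0, LF[3]=C('0')+0=1+0=1
L[4]='4': occ=2, LF[4]=C('4')+2=5+2=7
L[5]='5': occ=1, LF[5]=C('5')+1=10+1=11
L[6]='$': occ=0, LF[6]=C('$')+0=0+0=0
L[7]='4': occ=3, LF[7]=C('4')+3=5+3=8
L[8]='4': occ=4, LF[8]=C('4')+4=5+4=9
L[9]='0': occ=1, LF[9]=C('0')+1=1+1=2
L[10]='1': occ=0, LF[10]=C('1')+0=3+0=3
L[11]='1': occ=1, LF[11]=C('1')+1=3+1=4

Answer: 10 5 6 1 7 11 0 8 9 2 3 4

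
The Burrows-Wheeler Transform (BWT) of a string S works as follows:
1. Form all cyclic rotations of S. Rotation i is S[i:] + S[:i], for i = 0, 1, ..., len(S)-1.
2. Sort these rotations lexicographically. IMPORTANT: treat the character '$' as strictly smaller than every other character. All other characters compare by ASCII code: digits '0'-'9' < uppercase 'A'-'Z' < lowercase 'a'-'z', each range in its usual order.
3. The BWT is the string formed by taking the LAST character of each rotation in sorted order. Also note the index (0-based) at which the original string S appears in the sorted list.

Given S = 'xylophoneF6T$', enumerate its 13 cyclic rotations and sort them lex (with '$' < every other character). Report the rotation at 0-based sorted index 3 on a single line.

All 13 rotations (rotation i = S[i:]+S[:i]):
  rot[0] = xylophoneF6T$
  rot[1] = ylophoneF6T$x
  rot[2] = lophoneF6T$xy
  rot[3] = ophoneF6T$xyl
  rot[4] = phoneF6T$xylo
  rot[5] = honeF6T$xylop
  rot[6] = oneF6T$xyloph
  rot[7] = neF6T$xylopho
  rot[8] = eF6T$xylophon
  rot[9] = F6T$xylophone
  rot[10] = 6T$xylophoneF
  rot[11] = T$xylophoneF6
  rot[12] = $xylophoneF6T
Sorted (with $ < everything):
  sorted[0] = $xylophoneF6T
  sorted[1] = 6T$xylophoneF
  sorted[2] = F6T$xylophone
  sorted[3] = T$xylophoneF6
  sorted[4] = eF6T$xylophon
  sorted[5] = honeF6T$xylop
  sorted[6] = lophoneF6T$xy
  sorted[7] = neF6T$xylopho
  sorted[8] = oneF6T$xyloph
  sorted[9] = ophoneF6T$xyl
  sorted[10] = phoneF6T$xylo
  sorted[11] = xylophoneF6T$
  sorted[12] = ylophoneF6T$x
sorted[3] = T$xylophoneF6

Answer: T$xylophoneF6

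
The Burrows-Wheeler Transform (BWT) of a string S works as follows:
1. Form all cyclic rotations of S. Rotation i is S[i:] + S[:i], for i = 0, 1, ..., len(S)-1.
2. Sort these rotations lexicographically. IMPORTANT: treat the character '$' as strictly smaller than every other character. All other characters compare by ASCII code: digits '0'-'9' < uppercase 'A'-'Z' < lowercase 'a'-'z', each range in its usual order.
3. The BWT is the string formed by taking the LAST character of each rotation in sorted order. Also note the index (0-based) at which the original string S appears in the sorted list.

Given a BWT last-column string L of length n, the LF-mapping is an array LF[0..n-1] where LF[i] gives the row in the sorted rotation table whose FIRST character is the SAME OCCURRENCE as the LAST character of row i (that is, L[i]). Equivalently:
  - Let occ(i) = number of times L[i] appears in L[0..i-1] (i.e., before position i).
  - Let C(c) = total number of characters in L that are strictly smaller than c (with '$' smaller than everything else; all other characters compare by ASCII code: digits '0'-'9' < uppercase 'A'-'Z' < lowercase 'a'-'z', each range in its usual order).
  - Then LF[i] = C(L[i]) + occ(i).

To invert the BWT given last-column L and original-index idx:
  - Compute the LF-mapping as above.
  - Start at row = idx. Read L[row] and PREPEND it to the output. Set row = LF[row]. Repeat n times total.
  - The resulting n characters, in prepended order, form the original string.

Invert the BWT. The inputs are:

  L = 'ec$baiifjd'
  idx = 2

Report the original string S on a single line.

LF mapping: 5 3 0 2 1 7 8 6 9 4
Walk LF starting at row 2, prepending L[row]:
  step 1: row=2, L[2]='$', prepend. Next row=LF[2]=0
  step 2: row=0, L[0]='e', prepend. Next row=LF[0]=5
  step 3: row=5, L[5]='i', prepend. Next row=LF[5]=7
  step 4: row=7, L[7]='f', prepend. Next row=LF[7]=6
  step 5: row=6, L[6]='i', prepend. Next row=LF[6]=8
  step 6: row=8, L[8]='j', prepend. Next row=LF[8]=9
  step 7: row=9, L[9]='d', prepend. Next row=LF[9]=4
  step 8: row=4, L[4]='a', prepend. Next row=LF[4]=1
  step 9: row=1, L[1]='c', prepend. Next row=LF[1]=3
  step 10: row=3, L[3]='b', prepend. Next row=LF[3]=2
Reversed output: bcadjifie$

Answer: bcadjifie$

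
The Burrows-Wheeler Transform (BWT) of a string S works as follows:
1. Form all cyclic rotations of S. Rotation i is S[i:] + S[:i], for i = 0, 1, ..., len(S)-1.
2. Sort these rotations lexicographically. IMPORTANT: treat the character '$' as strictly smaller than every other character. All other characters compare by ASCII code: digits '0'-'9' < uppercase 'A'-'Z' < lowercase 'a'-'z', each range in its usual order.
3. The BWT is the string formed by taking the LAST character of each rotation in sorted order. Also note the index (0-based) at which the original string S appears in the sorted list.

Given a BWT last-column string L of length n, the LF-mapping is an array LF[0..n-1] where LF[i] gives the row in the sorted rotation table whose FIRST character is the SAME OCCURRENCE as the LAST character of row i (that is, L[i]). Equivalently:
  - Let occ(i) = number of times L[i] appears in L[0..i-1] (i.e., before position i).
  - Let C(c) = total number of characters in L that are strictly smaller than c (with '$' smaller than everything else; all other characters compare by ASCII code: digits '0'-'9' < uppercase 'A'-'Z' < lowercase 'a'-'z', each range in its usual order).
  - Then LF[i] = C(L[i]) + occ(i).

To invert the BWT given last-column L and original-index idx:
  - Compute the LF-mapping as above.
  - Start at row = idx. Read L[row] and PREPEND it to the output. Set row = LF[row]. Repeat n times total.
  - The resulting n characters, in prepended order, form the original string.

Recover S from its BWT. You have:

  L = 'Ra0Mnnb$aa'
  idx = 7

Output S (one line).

Answer: banana0MR$

Derivation:
LF mapping: 3 4 1 2 8 9 7 0 5 6
Walk LF starting at row 7, prepending L[row]:
  step 1: row=7, L[7]='$', prepend. Next row=LF[7]=0
  step 2: row=0, L[0]='R', prepend. Next row=LF[0]=3
  step 3: row=3, L[3]='M', prepend. Next row=LF[3]=2
  step 4: row=2, L[2]='0', prepend. Next row=LF[2]=1
  step 5: row=1, L[1]='a', prepend. Next row=LF[1]=4
  step 6: row=4, L[4]='n', prepend. Next row=LF[4]=8
  step 7: row=8, L[8]='a', prepend. Next row=LF[8]=5
  step 8: row=5, L[5]='n', prepend. Next row=LF[5]=9
  step 9: row=9, L[9]='a', prepend. Next row=LF[9]=6
  step 10: row=6, L[6]='b', prepend. Next row=LF[6]=7
Reversed output: banana0MR$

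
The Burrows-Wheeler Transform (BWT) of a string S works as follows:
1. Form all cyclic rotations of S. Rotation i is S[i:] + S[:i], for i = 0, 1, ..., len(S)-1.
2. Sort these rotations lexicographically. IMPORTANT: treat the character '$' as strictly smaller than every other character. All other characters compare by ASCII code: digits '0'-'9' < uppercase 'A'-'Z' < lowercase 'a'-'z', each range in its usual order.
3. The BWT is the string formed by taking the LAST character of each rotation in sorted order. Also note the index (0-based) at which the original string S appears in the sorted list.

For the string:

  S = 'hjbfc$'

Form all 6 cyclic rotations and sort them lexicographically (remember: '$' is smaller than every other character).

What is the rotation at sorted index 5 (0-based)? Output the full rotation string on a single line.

Answer: jbfc$h

Derivation:
All 6 rotations (rotation i = S[i:]+S[:i]):
  rot[0] = hjbfc$
  rot[1] = jbfc$h
  rot[2] = bfc$hj
  rot[3] = fc$hjb
  rot[4] = c$hjbf
  rot[5] = $hjbfc
Sorted (with $ < everything):
  sorted[0] = $hjbfc
  sorted[1] = bfc$hj
  sorted[2] = c$hjbf
  sorted[3] = fc$hjb
  sorted[4] = hjbfc$
  sorted[5] = jbfc$h
sorted[5] = jbfc$h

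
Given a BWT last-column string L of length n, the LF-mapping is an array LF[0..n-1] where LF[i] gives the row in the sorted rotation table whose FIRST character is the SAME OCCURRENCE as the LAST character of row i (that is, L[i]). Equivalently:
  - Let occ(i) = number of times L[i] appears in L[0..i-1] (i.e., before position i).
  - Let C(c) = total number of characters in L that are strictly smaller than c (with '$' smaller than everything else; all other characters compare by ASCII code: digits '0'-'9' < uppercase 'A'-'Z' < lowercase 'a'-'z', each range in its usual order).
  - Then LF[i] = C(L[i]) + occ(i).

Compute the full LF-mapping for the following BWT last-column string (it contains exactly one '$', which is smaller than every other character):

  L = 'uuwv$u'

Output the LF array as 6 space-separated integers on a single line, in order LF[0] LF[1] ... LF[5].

Char counts: '$':1, 'u':3, 'v':1, 'w':1
C (first-col start): C('$')=0, C('u')=1, C('v')=4, C('w')=5
L[0]='u': occ=0, LF[0]=C('u')+0=1+0=1
L[1]='u': occ=1, LF[1]=C('u')+1=1+1=2
L[2]='w': occ=0, LF[2]=C('w')+0=5+0=5
L[3]='v': occ=0, LF[3]=C('v')+0=4+0=4
L[4]='$': occ=0, LF[4]=C('$')+0=0+0=0
L[5]='u': occ=2, LF[5]=C('u')+2=1+2=3

Answer: 1 2 5 4 0 3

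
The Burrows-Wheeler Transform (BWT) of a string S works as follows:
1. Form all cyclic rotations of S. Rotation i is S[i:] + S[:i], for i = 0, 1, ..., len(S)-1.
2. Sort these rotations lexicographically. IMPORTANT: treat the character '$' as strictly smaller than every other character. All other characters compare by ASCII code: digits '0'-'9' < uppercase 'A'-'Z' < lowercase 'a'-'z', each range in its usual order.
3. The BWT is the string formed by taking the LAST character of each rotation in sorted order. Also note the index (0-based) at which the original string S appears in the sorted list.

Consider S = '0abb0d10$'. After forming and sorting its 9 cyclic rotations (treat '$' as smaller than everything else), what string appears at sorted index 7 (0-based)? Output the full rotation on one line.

All 9 rotations (rotation i = S[i:]+S[:i]):
  rot[0] = 0abb0d10$
  rot[1] = abb0d10$0
  rot[2] = bb0d10$0a
  rot[3] = b0d10$0ab
  rot[4] = 0d10$0abb
  rot[5] = d10$0abb0
  rot[6] = 10$0abb0d
  rot[7] = 0$0abb0d1
  rot[8] = $0abb0d10
Sorted (with $ < everything):
  sorted[0] = $0abb0d10
  sorted[1] = 0$0abb0d1
  sorted[2] = 0abb0d10$
  sorted[3] = 0d10$0abb
  sorted[4] = 10$0abb0d
  sorted[5] = abb0d10$0
  sorted[6] = b0d10$0ab
  sorted[7] = bb0d10$0a
  sorted[8] = d10$0abb0
sorted[7] = bb0d10$0a

Answer: bb0d10$0a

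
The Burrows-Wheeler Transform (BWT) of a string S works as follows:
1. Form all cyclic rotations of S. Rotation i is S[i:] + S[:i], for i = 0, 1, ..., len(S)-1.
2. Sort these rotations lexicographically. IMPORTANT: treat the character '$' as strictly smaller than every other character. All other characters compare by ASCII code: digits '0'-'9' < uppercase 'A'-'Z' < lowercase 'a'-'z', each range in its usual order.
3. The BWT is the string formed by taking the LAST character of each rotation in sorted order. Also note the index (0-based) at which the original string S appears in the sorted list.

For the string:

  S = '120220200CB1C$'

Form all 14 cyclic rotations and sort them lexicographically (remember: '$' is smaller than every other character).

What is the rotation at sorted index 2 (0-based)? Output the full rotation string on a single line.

All 14 rotations (rotation i = S[i:]+S[:i]):
  rot[0] = 120220200CB1C$
  rot[1] = 20220200CB1C$1
  rot[2] = 0220200CB1C$12
  rot[3] = 220200CB1C$120
  rot[4] = 20200CB1C$1202
  rot[5] = 0200CB1C$12022
  rot[6] = 200CB1C$120220
  rot[7] = 00CB1C$1202202
  rot[8] = 0CB1C$12022020
  rot[9] = CB1C$120220200
  rot[10] = B1C$120220200C
  rot[11] = 1C$120220200CB
  rot[12] = C$120220200CB1
  rot[13] = $120220200CB1C
Sorted (with $ < everything):
  sorted[0] = $120220200CB1C
  sorted[1] = 00CB1C$1202202
  sorted[2] = 0200CB1C$12022
  sorted[3] = 0220200CB1C$12
  sorted[4] = 0CB1C$12022020
  sorted[5] = 120220200CB1C$
  sorted[6] = 1C$120220200CB
  sorted[7] = 200CB1C$120220
  sorted[8] = 20200CB1C$1202
  sorted[9] = 20220200CB1C$1
  sorted[10] = 220200CB1C$120
  sorted[11] = B1C$120220200C
  sorted[12] = C$120220200CB1
  sorted[13] = CB1C$120220200
sorted[2] = 0200CB1C$12022

Answer: 0200CB1C$12022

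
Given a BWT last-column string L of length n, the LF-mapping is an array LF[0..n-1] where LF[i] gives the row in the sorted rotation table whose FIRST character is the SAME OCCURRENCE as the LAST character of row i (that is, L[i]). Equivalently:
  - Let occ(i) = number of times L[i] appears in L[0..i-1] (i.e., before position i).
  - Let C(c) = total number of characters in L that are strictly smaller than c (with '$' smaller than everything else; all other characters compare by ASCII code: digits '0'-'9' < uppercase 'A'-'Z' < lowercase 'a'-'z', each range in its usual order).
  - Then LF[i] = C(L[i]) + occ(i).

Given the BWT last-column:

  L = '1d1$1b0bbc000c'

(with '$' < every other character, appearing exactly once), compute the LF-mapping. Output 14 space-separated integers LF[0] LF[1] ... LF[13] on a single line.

Answer: 5 13 6 0 7 8 1 9 10 11 2 3 4 12

Derivation:
Char counts: '$':1, '0':4, '1':3, 'b':3, 'c':2, 'd':1
C (first-col start): C('$')=0, C('0')=1, C('1')=5, C('b')=8, C('c')=11, C('d')=13
L[0]='1': occ=0, LF[0]=C('1')+0=5+0=5
L[1]='d': occ=0, LF[1]=C('d')+0=13+0=13
L[2]='1': occ=1, LF[2]=C('1')+1=5+1=6
L[3]='$': occ=0, LF[3]=C('$')+0=0+0=0
L[4]='1': occ=2, LF[4]=C('1')+2=5+2=7
L[5]='b': occ=0, LF[5]=C('b')+0=8+0=8
L[6]='0': occ=0, LF[6]=C('0')+0=1+0=1
L[7]='b': occ=1, LF[7]=C('b')+1=8+1=9
L[8]='b': occ=2, LF[8]=C('b')+2=8+2=10
L[9]='c': occ=0, LF[9]=C('c')+0=11+0=11
L[10]='0': occ=1, LF[10]=C('0')+1=1+1=2
L[11]='0': occ=2, LF[11]=C('0')+2=1+2=3
L[12]='0': occ=3, LF[12]=C('0')+3=1+3=4
L[13]='c': occ=1, LF[13]=C('c')+1=11+1=12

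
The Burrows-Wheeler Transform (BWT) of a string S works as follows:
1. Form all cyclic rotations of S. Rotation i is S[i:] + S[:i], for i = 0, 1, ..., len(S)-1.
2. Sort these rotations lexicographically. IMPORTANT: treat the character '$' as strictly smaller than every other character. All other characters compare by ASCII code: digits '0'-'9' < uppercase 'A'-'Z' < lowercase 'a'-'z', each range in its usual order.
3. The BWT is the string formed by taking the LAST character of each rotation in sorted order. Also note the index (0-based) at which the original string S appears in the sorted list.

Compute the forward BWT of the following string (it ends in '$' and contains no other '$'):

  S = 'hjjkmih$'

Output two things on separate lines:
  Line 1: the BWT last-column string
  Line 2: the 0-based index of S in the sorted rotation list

Answer: hi$mhjjk
2

Derivation:
All 8 rotations (rotation i = S[i:]+S[:i]):
  rot[0] = hjjkmih$
  rot[1] = jjkmih$h
  rot[2] = jkmih$hj
  rot[3] = kmih$hjj
  rot[4] = mih$hjjk
  rot[5] = ih$hjjkm
  rot[6] = h$hjjkmi
  rot[7] = $hjjkmih
Sorted (with $ < everything):
  sorted[0] = $hjjkmih  (last char: 'h')
  sorted[1] = h$hjjkmi  (last char: 'i')
  sorted[2] = hjjkmih$  (last char: '$')
  sorted[3] = ih$hjjkm  (last char: 'm')
  sorted[4] = jjkmih$h  (last char: 'h')
  sorted[5] = jkmih$hj  (last char: 'j')
  sorted[6] = kmih$hjj  (last char: 'j')
  sorted[7] = mih$hjjk  (last char: 'k')
Last column: hi$mhjjk
Original string S is at sorted index 2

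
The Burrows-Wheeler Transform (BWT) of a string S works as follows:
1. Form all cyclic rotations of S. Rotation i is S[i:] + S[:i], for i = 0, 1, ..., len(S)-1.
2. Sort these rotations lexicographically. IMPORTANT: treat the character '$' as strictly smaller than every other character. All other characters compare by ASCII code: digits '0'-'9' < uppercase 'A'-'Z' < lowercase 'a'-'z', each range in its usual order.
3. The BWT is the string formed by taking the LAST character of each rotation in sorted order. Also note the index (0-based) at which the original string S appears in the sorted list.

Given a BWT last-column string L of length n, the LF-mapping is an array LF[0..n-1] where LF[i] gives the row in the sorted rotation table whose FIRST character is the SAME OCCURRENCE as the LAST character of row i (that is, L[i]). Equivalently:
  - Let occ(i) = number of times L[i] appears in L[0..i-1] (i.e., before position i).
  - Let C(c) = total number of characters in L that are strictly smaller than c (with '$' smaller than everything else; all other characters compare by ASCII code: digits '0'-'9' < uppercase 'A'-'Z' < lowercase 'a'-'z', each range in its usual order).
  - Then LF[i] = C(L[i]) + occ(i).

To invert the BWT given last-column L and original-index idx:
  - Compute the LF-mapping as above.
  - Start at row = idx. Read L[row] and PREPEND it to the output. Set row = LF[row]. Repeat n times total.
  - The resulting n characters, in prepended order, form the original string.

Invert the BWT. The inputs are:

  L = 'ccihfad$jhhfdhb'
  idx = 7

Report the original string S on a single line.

Answer: fcaddhibjfhhhc$

Derivation:
LF mapping: 3 4 13 9 7 1 5 0 14 10 11 8 6 12 2
Walk LF starting at row 7, prepending L[row]:
  step 1: row=7, L[7]='$', prepend. Next row=LF[7]=0
  step 2: row=0, L[0]='c', prepend. Next row=LF[0]=3
  step 3: row=3, L[3]='h', prepend. Next row=LF[3]=9
  step 4: row=9, L[9]='h', prepend. Next row=LF[9]=10
  step 5: row=10, L[10]='h', prepend. Next row=LF[10]=11
  step 6: row=11, L[11]='f', prepend. Next row=LF[11]=8
  step 7: row=8, L[8]='j', prepend. Next row=LF[8]=14
  step 8: row=14, L[14]='b', prepend. Next row=LF[14]=2
  step 9: row=2, L[2]='i', prepend. Next row=LF[2]=13
  step 10: row=13, L[13]='h', prepend. Next row=LF[13]=12
  step 11: row=12, L[12]='d', prepend. Next row=LF[12]=6
  step 12: row=6, L[6]='d', prepend. Next row=LF[6]=5
  step 13: row=5, L[5]='a', prepend. Next row=LF[5]=1
  step 14: row=1, L[1]='c', prepend. Next row=LF[1]=4
  step 15: row=4, L[4]='f', prepend. Next row=LF[4]=7
Reversed output: fcaddhibjfhhhc$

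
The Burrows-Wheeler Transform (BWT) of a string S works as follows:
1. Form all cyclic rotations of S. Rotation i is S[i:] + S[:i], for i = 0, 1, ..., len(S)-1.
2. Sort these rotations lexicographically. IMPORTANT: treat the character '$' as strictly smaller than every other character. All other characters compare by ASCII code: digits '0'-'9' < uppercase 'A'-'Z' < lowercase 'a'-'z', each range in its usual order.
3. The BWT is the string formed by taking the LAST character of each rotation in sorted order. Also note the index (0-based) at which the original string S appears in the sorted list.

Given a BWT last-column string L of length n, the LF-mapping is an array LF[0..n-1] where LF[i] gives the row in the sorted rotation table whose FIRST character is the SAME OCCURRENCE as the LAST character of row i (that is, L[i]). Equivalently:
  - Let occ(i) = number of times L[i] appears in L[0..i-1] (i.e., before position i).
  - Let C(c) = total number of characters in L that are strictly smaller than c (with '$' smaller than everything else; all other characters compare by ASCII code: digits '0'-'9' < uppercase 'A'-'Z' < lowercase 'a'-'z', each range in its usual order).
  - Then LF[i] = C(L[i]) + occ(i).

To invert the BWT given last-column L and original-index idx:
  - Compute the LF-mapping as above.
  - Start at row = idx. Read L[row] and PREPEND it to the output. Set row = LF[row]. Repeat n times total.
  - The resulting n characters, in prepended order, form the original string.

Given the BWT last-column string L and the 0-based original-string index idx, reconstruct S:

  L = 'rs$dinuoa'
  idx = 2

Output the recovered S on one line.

Answer: dinosaur$

Derivation:
LF mapping: 6 7 0 2 3 4 8 5 1
Walk LF starting at row 2, prepending L[row]:
  step 1: row=2, L[2]='$', prepend. Next row=LF[2]=0
  step 2: row=0, L[0]='r', prepend. Next row=LF[0]=6
  step 3: row=6, L[6]='u', prepend. Next row=LF[6]=8
  step 4: row=8, L[8]='a', prepend. Next row=LF[8]=1
  step 5: row=1, L[1]='s', prepend. Next row=LF[1]=7
  step 6: row=7, L[7]='o', prepend. Next row=LF[7]=5
  step 7: row=5, L[5]='n', prepend. Next row=LF[5]=4
  step 8: row=4, L[4]='i', prepend. Next row=LF[4]=3
  step 9: row=3, L[3]='d', prepend. Next row=LF[3]=2
Reversed output: dinosaur$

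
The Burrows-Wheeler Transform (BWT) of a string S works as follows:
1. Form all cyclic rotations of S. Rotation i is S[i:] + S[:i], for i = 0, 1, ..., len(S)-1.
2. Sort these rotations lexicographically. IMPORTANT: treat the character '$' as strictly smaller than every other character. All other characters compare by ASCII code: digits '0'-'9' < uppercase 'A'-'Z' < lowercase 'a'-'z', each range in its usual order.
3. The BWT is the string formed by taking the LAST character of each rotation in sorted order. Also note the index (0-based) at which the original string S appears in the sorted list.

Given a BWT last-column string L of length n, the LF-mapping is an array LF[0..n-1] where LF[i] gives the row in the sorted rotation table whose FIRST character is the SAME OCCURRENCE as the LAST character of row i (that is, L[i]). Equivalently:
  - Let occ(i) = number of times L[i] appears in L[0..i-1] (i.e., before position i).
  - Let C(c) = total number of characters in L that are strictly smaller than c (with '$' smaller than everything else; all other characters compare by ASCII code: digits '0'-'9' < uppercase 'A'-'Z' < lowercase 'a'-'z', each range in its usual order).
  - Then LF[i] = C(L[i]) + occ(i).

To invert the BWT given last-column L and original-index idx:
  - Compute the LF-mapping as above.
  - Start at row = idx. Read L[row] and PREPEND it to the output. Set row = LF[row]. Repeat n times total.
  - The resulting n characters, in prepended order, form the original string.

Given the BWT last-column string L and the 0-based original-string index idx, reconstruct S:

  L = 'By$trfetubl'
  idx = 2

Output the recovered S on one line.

LF mapping: 1 10 0 7 6 4 3 8 9 2 5
Walk LF starting at row 2, prepending L[row]:
  step 1: row=2, L[2]='$', prepend. Next row=LF[2]=0
  step 2: row=0, L[0]='B', prepend. Next row=LF[0]=1
  step 3: row=1, L[1]='y', prepend. Next row=LF[1]=10
  step 4: row=10, L[10]='l', prepend. Next row=LF[10]=5
  step 5: row=5, L[5]='f', prepend. Next row=LF[5]=4
  step 6: row=4, L[4]='r', prepend. Next row=LF[4]=6
  step 7: row=6, L[6]='e', prepend. Next row=LF[6]=3
  step 8: row=3, L[3]='t', prepend. Next row=LF[3]=7
  step 9: row=7, L[7]='t', prepend. Next row=LF[7]=8
  step 10: row=8, L[8]='u', prepend. Next row=LF[8]=9
  step 11: row=9, L[9]='b', prepend. Next row=LF[9]=2
Reversed output: butterflyB$

Answer: butterflyB$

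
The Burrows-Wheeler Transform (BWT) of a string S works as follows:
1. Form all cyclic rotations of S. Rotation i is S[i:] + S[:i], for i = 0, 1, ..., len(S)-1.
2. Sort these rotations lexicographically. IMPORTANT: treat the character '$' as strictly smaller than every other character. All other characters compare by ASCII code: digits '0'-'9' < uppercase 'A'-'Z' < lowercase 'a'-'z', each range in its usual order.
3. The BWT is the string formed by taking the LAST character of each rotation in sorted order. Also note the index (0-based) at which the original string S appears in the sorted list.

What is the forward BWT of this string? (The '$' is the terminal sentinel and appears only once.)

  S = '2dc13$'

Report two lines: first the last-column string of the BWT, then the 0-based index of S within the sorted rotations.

All 6 rotations (rotation i = S[i:]+S[:i]):
  rot[0] = 2dc13$
  rot[1] = dc13$2
  rot[2] = c13$2d
  rot[3] = 13$2dc
  rot[4] = 3$2dc1
  rot[5] = $2dc13
Sorted (with $ < everything):
  sorted[0] = $2dc13  (last char: '3')
  sorted[1] = 13$2dc  (last char: 'c')
  sorted[2] = 2dc13$  (last char: '$')
  sorted[3] = 3$2dc1  (last char: '1')
  sorted[4] = c13$2d  (last char: 'd')
  sorted[5] = dc13$2  (last char: '2')
Last column: 3c$1d2
Original string S is at sorted index 2

Answer: 3c$1d2
2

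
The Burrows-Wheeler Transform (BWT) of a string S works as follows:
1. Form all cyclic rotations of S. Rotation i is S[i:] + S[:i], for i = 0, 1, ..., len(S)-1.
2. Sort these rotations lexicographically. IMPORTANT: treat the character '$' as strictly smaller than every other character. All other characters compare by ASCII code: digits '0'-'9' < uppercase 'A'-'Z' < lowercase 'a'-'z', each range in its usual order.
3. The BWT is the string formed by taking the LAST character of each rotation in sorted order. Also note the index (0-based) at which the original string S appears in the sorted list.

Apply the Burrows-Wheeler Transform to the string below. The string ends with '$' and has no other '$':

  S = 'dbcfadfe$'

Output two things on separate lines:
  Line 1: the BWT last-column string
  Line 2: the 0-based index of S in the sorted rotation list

Answer: efdb$afcd
4

Derivation:
All 9 rotations (rotation i = S[i:]+S[:i]):
  rot[0] = dbcfadfe$
  rot[1] = bcfadfe$d
  rot[2] = cfadfe$db
  rot[3] = fadfe$dbc
  rot[4] = adfe$dbcf
  rot[5] = dfe$dbcfa
  rot[6] = fe$dbcfad
  rot[7] = e$dbcfadf
  rot[8] = $dbcfadfe
Sorted (with $ < everything):
  sorted[0] = $dbcfadfe  (last char: 'e')
  sorted[1] = adfe$dbcf  (last char: 'f')
  sorted[2] = bcfadfe$d  (last char: 'd')
  sorted[3] = cfadfe$db  (last char: 'b')
  sorted[4] = dbcfadfe$  (last char: '$')
  sorted[5] = dfe$dbcfa  (last char: 'a')
  sorted[6] = e$dbcfadf  (last char: 'f')
  sorted[7] = fadfe$dbc  (last char: 'c')
  sorted[8] = fe$dbcfad  (last char: 'd')
Last column: efdb$afcd
Original string S is at sorted index 4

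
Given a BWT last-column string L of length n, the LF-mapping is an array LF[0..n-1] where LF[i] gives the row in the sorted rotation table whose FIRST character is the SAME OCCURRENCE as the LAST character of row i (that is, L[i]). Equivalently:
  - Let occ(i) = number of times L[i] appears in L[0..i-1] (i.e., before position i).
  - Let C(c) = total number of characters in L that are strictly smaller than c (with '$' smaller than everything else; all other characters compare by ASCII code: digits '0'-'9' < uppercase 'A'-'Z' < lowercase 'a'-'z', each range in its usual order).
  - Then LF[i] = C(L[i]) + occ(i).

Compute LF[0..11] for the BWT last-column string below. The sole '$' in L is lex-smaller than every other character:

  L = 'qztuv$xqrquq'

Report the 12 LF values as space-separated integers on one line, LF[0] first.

Answer: 1 11 6 7 9 0 10 2 5 3 8 4

Derivation:
Char counts: '$':1, 'q':4, 'r':1, 't':1, 'u':2, 'v':1, 'x':1, 'z':1
C (first-col start): C('$')=0, C('q')=1, C('r')=5, C('t')=6, C('u')=7, C('v')=9, C('x')=10, C('z')=11
L[0]='q': occ=0, LF[0]=C('q')+0=1+0=1
L[1]='z': occ=0, LF[1]=C('z')+0=11+0=11
L[2]='t': occ=0, LF[2]=C('t')+0=6+0=6
L[3]='u': occ=0, LF[3]=C('u')+0=7+0=7
L[4]='v': occ=0, LF[4]=C('v')+0=9+0=9
L[5]='$': occ=0, LF[5]=C('$')+0=0+0=0
L[6]='x': occ=0, LF[6]=C('x')+0=10+0=10
L[7]='q': occ=1, LF[7]=C('q')+1=1+1=2
L[8]='r': occ=0, LF[8]=C('r')+0=5+0=5
L[9]='q': occ=2, LF[9]=C('q')+2=1+2=3
L[10]='u': occ=1, LF[10]=C('u')+1=7+1=8
L[11]='q': occ=3, LF[11]=C('q')+3=1+3=4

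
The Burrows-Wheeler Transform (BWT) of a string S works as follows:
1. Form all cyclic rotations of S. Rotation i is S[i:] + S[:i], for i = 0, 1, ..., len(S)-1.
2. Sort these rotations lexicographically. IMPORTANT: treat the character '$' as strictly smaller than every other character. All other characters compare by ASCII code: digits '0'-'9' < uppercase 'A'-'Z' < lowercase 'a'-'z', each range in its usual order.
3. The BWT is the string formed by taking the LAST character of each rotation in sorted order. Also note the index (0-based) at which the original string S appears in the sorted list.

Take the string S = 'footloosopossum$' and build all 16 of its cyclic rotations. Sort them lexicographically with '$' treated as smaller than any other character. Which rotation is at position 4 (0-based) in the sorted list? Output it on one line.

Answer: oosopossum$footl

Derivation:
All 16 rotations (rotation i = S[i:]+S[:i]):
  rot[0] = footloosopossum$
  rot[1] = ootloosopossum$f
  rot[2] = otloosopossum$fo
  rot[3] = tloosopossum$foo
  rot[4] = loosopossum$foot
  rot[5] = oosopossum$footl
  rot[6] = osopossum$footlo
  rot[7] = sopossum$footloo
  rot[8] = opossum$footloos
  rot[9] = possum$footlooso
  rot[10] = ossum$footloosop
  rot[11] = ssum$footloosopo
  rot[12] = sum$footloosopos
  rot[13] = um$footloosoposs
  rot[14] = m$footloosopossu
  rot[15] = $footloosopossum
Sorted (with $ < everything):
  sorted[0] = $footloosopossum
  sorted[1] = footloosopossum$
  sorted[2] = loosopossum$foot
  sorted[3] = m$footloosopossu
  sorted[4] = oosopossum$footl
  sorted[5] = ootloosopossum$f
  sorted[6] = opossum$footloos
  sorted[7] = osopossum$footlo
  sorted[8] = ossum$footloosop
  sorted[9] = otloosopossum$fo
  sorted[10] = possum$footlooso
  sorted[11] = sopossum$footloo
  sorted[12] = ssum$footloosopo
  sorted[13] = sum$footloosopos
  sorted[14] = tloosopossum$foo
  sorted[15] = um$footloosoposs
sorted[4] = oosopossum$footl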